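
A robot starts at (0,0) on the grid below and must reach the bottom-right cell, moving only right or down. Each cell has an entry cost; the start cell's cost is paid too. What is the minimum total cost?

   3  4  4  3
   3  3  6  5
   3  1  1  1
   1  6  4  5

17

One optimal route is (0,0) (1,0) (1,1) (2,1) (2,2) (2,3) (3,3).
Its cost is 3 + 3 + 3 + 1 + 1 + 1 + 5 = 17.
(Top row then right column would cost 25.)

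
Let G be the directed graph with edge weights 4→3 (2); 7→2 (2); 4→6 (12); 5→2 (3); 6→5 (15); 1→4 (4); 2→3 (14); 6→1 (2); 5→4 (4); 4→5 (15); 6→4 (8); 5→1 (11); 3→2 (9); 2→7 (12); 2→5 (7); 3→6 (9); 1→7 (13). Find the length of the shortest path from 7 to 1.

20

Checking several routes:
7 - 2 - 3 - 6 - 1: 2 + 14 + 9 + 2 = 27
7 - 2 - 5 - 1: 2 + 7 + 11 = 20
7 - 2 - 5 - 4 - 6 - 1: 2 + 7 + 4 + 12 + 2 = 27
7 - 2 - 5 - 4 - 3 - 6 - 1: 2 + 7 + 4 + 2 + 9 + 2 = 26
Shortest: 20.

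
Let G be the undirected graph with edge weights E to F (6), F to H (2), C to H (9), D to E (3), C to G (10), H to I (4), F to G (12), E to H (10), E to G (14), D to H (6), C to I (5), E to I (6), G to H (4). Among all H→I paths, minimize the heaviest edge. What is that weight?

4

Comparing a few candidate routes:
H - I: max(4) = 4
H - F - E - I: max(2, 6, 6) = 6
H - D - E - I: max(6, 3, 6) = 6
H - E - I: max(10, 6) = 10
H - C - I: max(9, 5) = 9
H - G - C - I: max(4, 10, 5) = 10
The minimum achievable maximum is 4.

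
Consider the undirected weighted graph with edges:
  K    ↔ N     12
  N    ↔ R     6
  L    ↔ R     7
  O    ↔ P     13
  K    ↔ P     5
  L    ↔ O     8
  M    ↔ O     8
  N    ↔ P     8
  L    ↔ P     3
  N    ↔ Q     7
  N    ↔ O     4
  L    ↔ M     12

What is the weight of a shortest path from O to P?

Comparing a few candidate routes:
O→P: 13
O→L→P: 8 + 3 = 11
O→N→K→P: 4 + 12 + 5 = 21
O→N→P: 4 + 8 = 12
O→N→R→L→P: 4 + 6 + 7 + 3 = 20
O→M→L→P: 8 + 12 + 3 = 23
Shortest: 11.

11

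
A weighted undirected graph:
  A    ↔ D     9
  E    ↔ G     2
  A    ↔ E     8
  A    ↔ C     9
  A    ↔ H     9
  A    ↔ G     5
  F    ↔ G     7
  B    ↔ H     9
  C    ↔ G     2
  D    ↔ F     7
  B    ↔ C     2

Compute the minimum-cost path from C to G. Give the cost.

2

Comparing a few candidate routes:
C-B-H-A-E-G: 2 + 9 + 9 + 8 + 2 = 30
C-A-G: 9 + 5 = 14
C-B-H-A-G: 2 + 9 + 9 + 5 = 25
C-A-E-G: 9 + 8 + 2 = 19
C-G: 2
C-A-D-F-G: 9 + 9 + 7 + 7 = 32
Best route has total 2.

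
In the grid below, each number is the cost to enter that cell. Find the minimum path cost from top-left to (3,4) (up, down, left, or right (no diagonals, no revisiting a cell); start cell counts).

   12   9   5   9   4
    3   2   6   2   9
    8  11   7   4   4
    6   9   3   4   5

38

Cheapest: [0,0] -> [1,0] -> [1,1] -> [1,2] -> [1,3] -> [2,3] -> [2,4] -> [3,4]
  12 + 3 + 2 + 6 + 2 + 4 + 4 + 5 = 38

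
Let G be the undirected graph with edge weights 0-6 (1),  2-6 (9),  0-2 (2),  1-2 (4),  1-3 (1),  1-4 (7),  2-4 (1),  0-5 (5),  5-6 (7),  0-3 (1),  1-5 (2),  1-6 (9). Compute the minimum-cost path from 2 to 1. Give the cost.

4

Comparing a few candidate routes:
2→0→3→1: 2 + 1 + 1 = 4
2→4→1: 1 + 7 = 8
2→0→5→1: 2 + 5 + 2 = 9
2→0→6→5→1: 2 + 1 + 7 + 2 = 12
2→1: 4
2→0→6→1: 2 + 1 + 9 = 12
Best route has total 4.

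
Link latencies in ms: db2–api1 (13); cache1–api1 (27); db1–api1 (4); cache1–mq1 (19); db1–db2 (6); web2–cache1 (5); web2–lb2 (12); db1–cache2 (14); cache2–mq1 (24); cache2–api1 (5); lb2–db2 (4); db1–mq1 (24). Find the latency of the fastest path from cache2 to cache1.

A few of the cache2→cache1 routes:
cache2 → db1 → db2 → lb2 → web2 → cache1: 14 + 6 + 4 + 12 + 5 = 41
cache2 → api1 → db1 → db2 → lb2 → web2 → cache1: 5 + 4 + 6 + 4 + 12 + 5 = 36
cache2 → api1 → db2 → lb2 → web2 → cache1: 5 + 13 + 4 + 12 + 5 = 39
cache2 → mq1 → cache1: 24 + 19 = 43
cache2 → api1 → cache1: 5 + 27 = 32
Best route has total 32 ms.

32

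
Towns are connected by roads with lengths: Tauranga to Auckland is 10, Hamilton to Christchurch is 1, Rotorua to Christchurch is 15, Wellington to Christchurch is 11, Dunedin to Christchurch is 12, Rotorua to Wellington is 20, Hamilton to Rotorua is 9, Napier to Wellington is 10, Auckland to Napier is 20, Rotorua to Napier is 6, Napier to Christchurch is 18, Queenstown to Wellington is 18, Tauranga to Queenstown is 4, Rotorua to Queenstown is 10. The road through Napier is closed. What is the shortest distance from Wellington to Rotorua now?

20

Routes from Wellington to Rotorua avoiding Napier:
Wellington - Christchurch - Rotorua: 11 + 15 = 26
Wellington - Rotorua: 20
Wellington - Queenstown - Rotorua: 18 + 10 = 28
Wellington - Christchurch - Hamilton - Rotorua: 11 + 1 + 9 = 21
The minimum is 20.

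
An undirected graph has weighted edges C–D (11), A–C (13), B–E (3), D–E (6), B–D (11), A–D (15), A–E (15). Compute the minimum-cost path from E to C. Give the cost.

17

Paths from E to C:
E-D-A-C: 6 + 15 + 13 = 34
E-D-C: 6 + 11 = 17
E-A-C: 15 + 13 = 28
E-B-D-A-C: 3 + 11 + 15 + 13 = 42
E-A-D-C: 15 + 15 + 11 = 41
E-B-D-C: 3 + 11 + 11 = 25
The minimum is 17.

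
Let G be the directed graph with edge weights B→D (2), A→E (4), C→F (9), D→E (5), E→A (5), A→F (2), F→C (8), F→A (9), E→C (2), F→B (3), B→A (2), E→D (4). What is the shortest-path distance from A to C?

6

Routes from A to C:
A -> E -> C: 4 + 2 = 6
A -> F -> C: 2 + 8 = 10
A -> F -> B -> D -> E -> C: 2 + 3 + 2 + 5 + 2 = 14
Best route has total 6.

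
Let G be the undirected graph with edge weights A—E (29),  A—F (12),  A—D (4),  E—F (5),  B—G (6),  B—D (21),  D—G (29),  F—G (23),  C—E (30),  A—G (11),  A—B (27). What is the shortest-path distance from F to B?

29

A few of the F→B routes:
F-A-G-B: 12 + 11 + 6 = 29
F-A-D-B: 12 + 4 + 21 = 37
F-G-B: 23 + 6 = 29
F-A-B: 12 + 27 = 39
Best route has total 29.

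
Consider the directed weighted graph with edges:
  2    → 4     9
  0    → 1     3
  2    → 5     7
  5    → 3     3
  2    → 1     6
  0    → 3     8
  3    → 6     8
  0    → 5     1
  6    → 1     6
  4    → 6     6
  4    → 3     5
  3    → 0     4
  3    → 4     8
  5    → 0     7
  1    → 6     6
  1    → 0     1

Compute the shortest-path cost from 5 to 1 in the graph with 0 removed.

Paths from 5 to 1 avoiding 0:
5 - 3 - 6 - 1: 3 + 8 + 6 = 17
5 - 3 - 4 - 6 - 1: 3 + 8 + 6 + 6 = 23
Shortest: 17.

17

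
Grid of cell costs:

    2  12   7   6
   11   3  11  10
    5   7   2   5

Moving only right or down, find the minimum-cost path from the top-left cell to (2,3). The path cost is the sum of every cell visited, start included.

30

Cheapest: r0c0 -> r1c0 -> r1c1 -> r2c1 -> r2c2 -> r2c3
  2 + 11 + 3 + 7 + 2 + 5 = 30
(Top row then right column would cost 42.)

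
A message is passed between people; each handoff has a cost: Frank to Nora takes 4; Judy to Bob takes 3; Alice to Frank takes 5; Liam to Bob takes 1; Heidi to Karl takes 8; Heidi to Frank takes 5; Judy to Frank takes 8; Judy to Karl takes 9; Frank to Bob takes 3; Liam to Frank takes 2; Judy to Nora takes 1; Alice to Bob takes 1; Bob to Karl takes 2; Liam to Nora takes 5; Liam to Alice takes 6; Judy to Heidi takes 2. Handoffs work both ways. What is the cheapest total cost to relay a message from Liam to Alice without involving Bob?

A few of the Liam→Alice routes:
Liam -> Nora -> Frank -> Alice: 5 + 4 + 5 = 14
Liam -> Alice: 6
Liam -> Frank -> Alice: 2 + 5 = 7
Best route has total 6.

6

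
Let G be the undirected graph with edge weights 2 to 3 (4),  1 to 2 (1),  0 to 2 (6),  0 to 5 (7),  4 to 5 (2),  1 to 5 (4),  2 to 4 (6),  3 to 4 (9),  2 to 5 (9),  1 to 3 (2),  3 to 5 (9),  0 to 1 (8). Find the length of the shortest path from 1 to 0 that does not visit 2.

8

Checking several routes:
1→0: 8
1→5→0: 4 + 7 = 11
1→3→5→0: 2 + 9 + 7 = 18
Shortest: 8.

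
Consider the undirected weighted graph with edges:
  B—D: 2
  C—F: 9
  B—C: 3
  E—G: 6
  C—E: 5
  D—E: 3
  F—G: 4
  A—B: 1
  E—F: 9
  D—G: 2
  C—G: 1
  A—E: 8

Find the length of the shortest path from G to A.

5

A few of the G→A routes:
G → D → B → A: 2 + 2 + 1 = 5
G → C → B → A: 1 + 3 + 1 = 5
G → E → D → B → A: 6 + 3 + 2 + 1 = 12
G → C → E → D → B → A: 1 + 5 + 3 + 2 + 1 = 12
Shortest: 5.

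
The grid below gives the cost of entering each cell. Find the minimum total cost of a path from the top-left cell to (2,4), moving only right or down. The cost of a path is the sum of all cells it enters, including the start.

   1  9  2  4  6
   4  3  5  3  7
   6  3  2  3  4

20

Cheapest: r0c0 -> r1c0 -> r1c1 -> r2c1 -> r2c2 -> r2c3 -> r2c4
  1 + 4 + 3 + 3 + 2 + 3 + 4 = 20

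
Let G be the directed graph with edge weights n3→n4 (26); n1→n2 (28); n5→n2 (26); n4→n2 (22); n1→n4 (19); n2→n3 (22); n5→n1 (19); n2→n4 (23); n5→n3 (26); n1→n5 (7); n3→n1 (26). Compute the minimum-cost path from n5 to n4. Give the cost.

38

Some routes from n5 to n4:
n5-n1-n4: 19 + 19 = 38
n5-n1-n2-n4: 19 + 28 + 23 = 70
n5-n3-n4: 26 + 26 = 52
n5-n2-n4: 26 + 23 = 49
The minimum is 38.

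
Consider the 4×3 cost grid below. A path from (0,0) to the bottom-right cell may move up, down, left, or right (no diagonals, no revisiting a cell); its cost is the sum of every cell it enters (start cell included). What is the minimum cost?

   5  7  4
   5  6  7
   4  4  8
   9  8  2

Cheapest: (0,0) -> (1,0) -> (2,0) -> (2,1) -> (2,2) -> (3,2)
  5 + 5 + 4 + 4 + 8 + 2 = 28

28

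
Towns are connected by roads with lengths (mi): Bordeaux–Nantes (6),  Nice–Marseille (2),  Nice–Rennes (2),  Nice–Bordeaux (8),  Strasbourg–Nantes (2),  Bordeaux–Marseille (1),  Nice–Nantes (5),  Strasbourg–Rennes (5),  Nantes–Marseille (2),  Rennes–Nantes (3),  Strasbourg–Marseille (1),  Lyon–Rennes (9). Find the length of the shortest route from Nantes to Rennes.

Some routes from Nantes to Rennes:
Nantes - Rennes: 3
Nantes - Nice - Rennes: 5 + 2 = 7
Nantes - Strasbourg - Marseille - Nice - Rennes: 2 + 1 + 2 + 2 = 7
Nantes - Strasbourg - Rennes: 2 + 5 = 7
Nantes - Marseille - Nice - Rennes: 2 + 2 + 2 = 6
Shortest: 3 mi.

3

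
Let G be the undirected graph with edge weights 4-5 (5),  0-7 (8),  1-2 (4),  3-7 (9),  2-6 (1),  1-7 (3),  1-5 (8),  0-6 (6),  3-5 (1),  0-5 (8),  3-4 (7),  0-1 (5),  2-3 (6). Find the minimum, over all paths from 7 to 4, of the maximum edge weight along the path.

Checking several routes:
7 → 0 → 5 → 1 → 2 → 3 → 4: max(8, 8, 8, 4, 6, 7) = 8
7 → 1 → 2 → 3 → 5 → 4: max(3, 4, 6, 1, 5) = 6
7 → 1 → 0 → 6 → 2 → 3 → 4: max(3, 5, 6, 1, 6, 7) = 7
7 → 1 → 0 → 6 → 2 → 3 → 5 → 4: max(3, 5, 6, 1, 6, 1, 5) = 6
7 → 0 → 5 → 4: max(8, 8, 5) = 8
7 → 1 → 2 → 3 → 4: max(3, 4, 6, 7) = 7
Smallest bottleneck: 6.

6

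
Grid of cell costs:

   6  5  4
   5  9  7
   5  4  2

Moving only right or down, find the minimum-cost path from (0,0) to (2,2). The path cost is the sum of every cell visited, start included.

22

Take [0,0]→[1,0]→[2,0]→[2,1]→[2,2] for a total of 6 + 5 + 5 + 4 + 2 = 22.
For comparison, the top-then-right route costs 24.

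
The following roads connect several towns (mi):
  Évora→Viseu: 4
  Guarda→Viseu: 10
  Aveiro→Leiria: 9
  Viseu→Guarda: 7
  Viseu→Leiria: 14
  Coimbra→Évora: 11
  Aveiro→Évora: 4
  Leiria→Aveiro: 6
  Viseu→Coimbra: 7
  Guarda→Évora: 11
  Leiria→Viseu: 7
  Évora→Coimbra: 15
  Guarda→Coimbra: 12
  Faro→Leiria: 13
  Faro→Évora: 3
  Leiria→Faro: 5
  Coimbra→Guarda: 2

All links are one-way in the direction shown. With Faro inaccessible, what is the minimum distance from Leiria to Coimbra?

14

Comparing a few candidate routes:
Leiria - Viseu - Guarda - Coimbra: 7 + 7 + 12 = 26
Leiria - Aveiro - Évora - Viseu - Coimbra: 6 + 4 + 4 + 7 = 21
Leiria - Aveiro - Évora - Coimbra: 6 + 4 + 15 = 25
Leiria - Viseu - Coimbra: 7 + 7 = 14
The minimum is 14 mi.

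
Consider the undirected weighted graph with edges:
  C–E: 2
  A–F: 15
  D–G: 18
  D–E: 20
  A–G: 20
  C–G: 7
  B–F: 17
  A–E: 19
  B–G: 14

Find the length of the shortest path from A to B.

32

A few of the A→B routes:
A→F→B: 15 + 17 = 32
A→G→B: 20 + 14 = 34
A→E→C→G→B: 19 + 2 + 7 + 14 = 42
Shortest: 32.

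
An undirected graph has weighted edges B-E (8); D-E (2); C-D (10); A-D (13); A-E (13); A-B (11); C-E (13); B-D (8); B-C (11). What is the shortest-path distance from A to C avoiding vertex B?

23

Some routes from A to C avoiding B:
A-E-C: 13 + 13 = 26
A-D-C: 13 + 10 = 23
A-E-D-C: 13 + 2 + 10 = 25
The minimum is 23.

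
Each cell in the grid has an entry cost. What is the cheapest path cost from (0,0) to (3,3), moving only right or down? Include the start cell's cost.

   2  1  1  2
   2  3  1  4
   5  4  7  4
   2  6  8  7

20

One optimal route is [0,0] -> [0,1] -> [0,2] -> [1,2] -> [1,3] -> [2,3] -> [3,3].
Its cost is 2 + 1 + 1 + 1 + 4 + 4 + 7 = 20.
(Top row then right column would cost 21.)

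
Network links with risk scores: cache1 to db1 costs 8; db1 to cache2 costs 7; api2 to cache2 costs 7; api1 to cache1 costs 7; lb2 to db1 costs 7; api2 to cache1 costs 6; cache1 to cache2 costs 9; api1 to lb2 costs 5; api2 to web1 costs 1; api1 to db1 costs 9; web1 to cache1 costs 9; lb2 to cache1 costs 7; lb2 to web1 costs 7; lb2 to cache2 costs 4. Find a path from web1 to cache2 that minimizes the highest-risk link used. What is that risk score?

Checking several routes:
web1 → lb2 → cache2: max(7, 4) = 7
web1 → lb2 → api1 → cache1 → api2 → cache2: max(7, 5, 7, 6, 7) = 7
web1 → lb2 → db1 → cache2: max(7, 7, 7) = 7
The minimum achievable maximum is 7.

7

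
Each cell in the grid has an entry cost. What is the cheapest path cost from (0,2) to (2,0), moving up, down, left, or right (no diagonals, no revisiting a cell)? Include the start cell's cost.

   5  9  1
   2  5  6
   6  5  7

20

One optimal route is (0,2) (1,2) (1,1) (1,0) (2,0).
Its cost is 1 + 6 + 5 + 2 + 6 = 20.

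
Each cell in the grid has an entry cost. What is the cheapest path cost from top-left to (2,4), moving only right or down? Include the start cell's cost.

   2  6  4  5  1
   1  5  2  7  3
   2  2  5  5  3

Path (0,0) (1,0) (2,0) (2,1) (2,2) (2,3) (2,4): 2 + 1 + 2 + 2 + 5 + 5 + 3 = 20.
For comparison, the top-then-right route costs 24.

20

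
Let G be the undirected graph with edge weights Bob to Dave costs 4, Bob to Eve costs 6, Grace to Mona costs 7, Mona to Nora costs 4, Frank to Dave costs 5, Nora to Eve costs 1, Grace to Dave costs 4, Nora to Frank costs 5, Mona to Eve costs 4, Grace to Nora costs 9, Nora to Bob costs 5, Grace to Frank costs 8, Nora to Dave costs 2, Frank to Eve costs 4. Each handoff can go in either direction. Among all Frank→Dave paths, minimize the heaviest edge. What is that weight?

4

Checking several routes:
Frank → Eve → Mona → Nora → Bob → Dave: max(4, 4, 4, 5, 4) = 5
Frank → Eve → Mona → Nora → Dave: max(4, 4, 4, 2) = 4
Frank → Dave: max(5) = 5
Frank → Eve → Nora → Dave: max(4, 1, 2) = 4
Frank → Eve → Nora → Bob → Dave: max(4, 1, 5, 4) = 5
Frank → Nora → Bob → Dave: max(5, 5, 4) = 5
The minimum achievable maximum is 4.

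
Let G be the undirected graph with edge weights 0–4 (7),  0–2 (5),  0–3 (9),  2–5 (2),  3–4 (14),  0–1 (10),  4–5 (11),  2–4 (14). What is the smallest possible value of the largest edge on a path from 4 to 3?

Candidate routes:
4 -> 3: max(14) = 14
4 -> 5 -> 2 -> 0 -> 3: max(11, 2, 5, 9) = 11
4 -> 0 -> 3: max(7, 9) = 9
4 -> 2 -> 0 -> 3: max(14, 5, 9) = 14
Best route has worst link 9.

9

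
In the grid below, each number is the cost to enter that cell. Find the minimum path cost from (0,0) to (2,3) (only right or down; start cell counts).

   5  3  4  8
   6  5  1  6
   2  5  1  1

Take r0c0→r0c1→r0c2→r1c2→r2c2→r2c3 for a total of 5 + 3 + 4 + 1 + 1 + 1 = 15.
(Top row then right column would cost 27.)

15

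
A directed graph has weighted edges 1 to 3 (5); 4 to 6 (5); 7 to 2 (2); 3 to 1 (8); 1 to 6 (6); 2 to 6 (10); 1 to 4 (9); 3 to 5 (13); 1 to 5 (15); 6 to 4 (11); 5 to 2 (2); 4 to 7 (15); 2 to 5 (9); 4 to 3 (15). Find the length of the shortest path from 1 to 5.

15

A few of the 1→5 routes:
1-4-7-2-5: 9 + 15 + 2 + 9 = 35
1-3-5: 5 + 13 = 18
1-5: 15
1-6-4-7-2-5: 6 + 11 + 15 + 2 + 9 = 43
1-4-3-5: 9 + 15 + 13 = 37
The minimum is 15.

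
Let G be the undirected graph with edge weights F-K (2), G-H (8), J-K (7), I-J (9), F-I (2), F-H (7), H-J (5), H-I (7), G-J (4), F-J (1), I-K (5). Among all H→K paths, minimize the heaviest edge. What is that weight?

5

Some routes from H to K:
H-J-F-K: max(5, 1, 2) = 5
H-J-K: max(5, 7) = 7
H-J-F-I-K: max(5, 1, 2, 5) = 5
H-I-F-K: max(7, 2, 2) = 7
H-I-F-J-K: max(7, 2, 1, 7) = 7
Smallest bottleneck: 5.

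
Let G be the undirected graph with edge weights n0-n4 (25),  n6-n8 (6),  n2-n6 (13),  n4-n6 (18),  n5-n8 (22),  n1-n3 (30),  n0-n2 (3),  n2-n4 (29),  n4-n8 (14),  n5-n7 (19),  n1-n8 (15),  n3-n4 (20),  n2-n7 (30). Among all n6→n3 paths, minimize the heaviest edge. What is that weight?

20

Checking several routes:
n6 -> n8 -> n4 -> n3: max(6, 14, 20) = 20
n6 -> n2 -> n0 -> n4 -> n3: max(13, 3, 25, 20) = 25
n6 -> n4 -> n3: max(18, 20) = 20
n6 -> n2 -> n4 -> n3: max(13, 29, 20) = 29
Smallest bottleneck: 20.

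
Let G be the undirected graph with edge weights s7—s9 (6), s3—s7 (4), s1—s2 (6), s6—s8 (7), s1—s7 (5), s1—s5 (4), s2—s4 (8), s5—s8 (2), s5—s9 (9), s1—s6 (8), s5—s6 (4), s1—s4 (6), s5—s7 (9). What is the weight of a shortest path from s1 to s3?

Comparing a few candidate routes:
s1→s6→s5→s7→s3: 8 + 4 + 9 + 4 = 25
s1→s7→s3: 5 + 4 = 9
s1→s5→s7→s3: 4 + 9 + 4 = 17
s1→s5→s9→s7→s3: 4 + 9 + 6 + 4 = 23
The minimum is 9.

9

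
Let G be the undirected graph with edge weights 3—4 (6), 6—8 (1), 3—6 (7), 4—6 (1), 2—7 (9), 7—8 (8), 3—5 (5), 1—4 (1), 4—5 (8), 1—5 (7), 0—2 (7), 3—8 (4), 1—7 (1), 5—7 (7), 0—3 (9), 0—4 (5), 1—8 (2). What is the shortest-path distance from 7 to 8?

3

Comparing a few candidate routes:
7 → 1 → 4 → 6 → 8: 1 + 1 + 1 + 1 = 4
7 → 8: 8
7 → 1 → 8: 1 + 2 = 3
Shortest: 3.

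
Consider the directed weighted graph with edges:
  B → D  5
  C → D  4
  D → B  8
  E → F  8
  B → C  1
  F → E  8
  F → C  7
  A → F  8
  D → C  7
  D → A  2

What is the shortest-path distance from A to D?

19

Candidate routes:
A-F-C-D: 8 + 7 + 4 = 19
Best route has total 19.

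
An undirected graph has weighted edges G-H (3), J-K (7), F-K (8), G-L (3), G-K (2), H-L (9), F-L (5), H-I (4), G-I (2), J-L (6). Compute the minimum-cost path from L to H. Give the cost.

Comparing a few candidate routes:
L→F→K→G→H: 5 + 8 + 2 + 3 = 18
L→G→H: 3 + 3 = 6
L→G→I→H: 3 + 2 + 4 = 9
L→J→K→G→H: 6 + 7 + 2 + 3 = 18
L→H: 9
Best route has total 6.

6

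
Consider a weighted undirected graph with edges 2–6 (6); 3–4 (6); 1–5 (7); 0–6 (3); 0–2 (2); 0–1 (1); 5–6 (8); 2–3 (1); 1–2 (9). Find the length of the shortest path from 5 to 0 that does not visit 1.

11

Routes from 5 to 0 avoiding 1:
5 -> 6 -> 0: 8 + 3 = 11
5 -> 6 -> 2 -> 0: 8 + 6 + 2 = 16
The minimum is 11.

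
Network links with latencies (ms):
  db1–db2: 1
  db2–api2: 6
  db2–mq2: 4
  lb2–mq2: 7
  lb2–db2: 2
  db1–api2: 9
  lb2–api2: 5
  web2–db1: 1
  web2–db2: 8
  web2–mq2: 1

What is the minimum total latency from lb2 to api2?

Comparing a few candidate routes:
lb2 → db2 → api2: 2 + 6 = 8
lb2 → db2 → mq2 → web2 → db1 → api2: 2 + 4 + 1 + 1 + 9 = 17
lb2 → mq2 → db2 → api2: 7 + 4 + 6 = 17
lb2 → mq2 → web2 → db1 → db2 → api2: 7 + 1 + 1 + 1 + 6 = 16
lb2 → api2: 5
lb2 → db2 → db1 → api2: 2 + 1 + 9 = 12
The minimum is 5 ms.

5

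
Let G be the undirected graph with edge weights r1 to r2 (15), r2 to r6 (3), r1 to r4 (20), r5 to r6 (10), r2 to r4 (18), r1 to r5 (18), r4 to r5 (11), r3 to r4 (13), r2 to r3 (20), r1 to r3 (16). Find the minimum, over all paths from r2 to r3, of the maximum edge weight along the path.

Comparing a few candidate routes:
r2→r4→r3: max(18, 13) = 18
r2→r1→r3: max(15, 16) = 16
r2→r4→r5→r1→r3: max(18, 11, 18, 16) = 18
r2→r6→r5→r4→r3: max(3, 10, 11, 13) = 13
r2→r6→r5→r1→r3: max(3, 10, 18, 16) = 18
r2→r1→r5→r4→r3: max(15, 18, 11, 13) = 18
Smallest bottleneck: 13.

13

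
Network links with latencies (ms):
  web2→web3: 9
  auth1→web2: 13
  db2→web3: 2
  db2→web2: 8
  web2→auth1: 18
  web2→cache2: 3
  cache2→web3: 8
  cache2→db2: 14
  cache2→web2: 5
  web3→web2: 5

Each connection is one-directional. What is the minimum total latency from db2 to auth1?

25

Candidate routes:
db2 -> web2 -> auth1: 8 + 18 = 26
db2 -> web3 -> web2 -> auth1: 2 + 5 + 18 = 25
Best route has total 25 ms.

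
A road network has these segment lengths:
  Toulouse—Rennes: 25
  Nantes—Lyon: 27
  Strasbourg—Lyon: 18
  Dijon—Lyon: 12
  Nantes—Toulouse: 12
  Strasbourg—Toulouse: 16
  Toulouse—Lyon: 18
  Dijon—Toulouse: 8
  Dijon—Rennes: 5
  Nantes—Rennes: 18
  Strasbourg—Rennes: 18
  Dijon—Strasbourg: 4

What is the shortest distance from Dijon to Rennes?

A few of the Dijon→Rennes routes:
Dijon→Strasbourg→Rennes: 4 + 18 = 22
Dijon→Toulouse→Strasbourg→Rennes: 8 + 16 + 18 = 42
Dijon→Toulouse→Rennes: 8 + 25 = 33
Dijon→Rennes: 5
Dijon→Toulouse→Nantes→Rennes: 8 + 12 + 18 = 38
The minimum is 5.

5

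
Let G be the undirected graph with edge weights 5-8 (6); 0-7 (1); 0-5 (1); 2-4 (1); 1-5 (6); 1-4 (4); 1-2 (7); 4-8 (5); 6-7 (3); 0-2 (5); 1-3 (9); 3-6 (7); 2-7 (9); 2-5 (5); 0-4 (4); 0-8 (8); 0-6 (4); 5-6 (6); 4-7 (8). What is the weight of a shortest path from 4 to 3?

13

Checking several routes:
4 -> 2 -> 0 -> 6 -> 3: 1 + 5 + 4 + 7 = 17
4 -> 0 -> 7 -> 6 -> 3: 4 + 1 + 3 + 7 = 15
4 -> 1 -> 3: 4 + 9 = 13
4 -> 2 -> 0 -> 7 -> 6 -> 3: 1 + 5 + 1 + 3 + 7 = 17
4 -> 0 -> 6 -> 3: 4 + 4 + 7 = 15
Best route has total 13.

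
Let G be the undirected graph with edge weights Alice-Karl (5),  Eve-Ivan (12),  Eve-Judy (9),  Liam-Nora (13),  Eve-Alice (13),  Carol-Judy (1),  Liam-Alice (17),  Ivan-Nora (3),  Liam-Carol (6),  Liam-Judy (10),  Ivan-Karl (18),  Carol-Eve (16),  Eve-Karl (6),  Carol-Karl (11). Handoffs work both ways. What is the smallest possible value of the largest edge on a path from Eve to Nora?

Comparing a few candidate routes:
Eve - Alice - Karl - Carol - Judy - Liam - Nora: max(13, 5, 11, 1, 10, 13) = 13
Eve - Ivan - Nora: max(12, 3) = 12
Eve - Karl - Carol - Liam - Nora: max(6, 11, 6, 13) = 13
Eve - Karl - Carol - Judy - Liam - Nora: max(6, 11, 1, 10, 13) = 13
Eve - Alice - Karl - Carol - Liam - Nora: max(13, 5, 11, 6, 13) = 13
Best route has worst link 12.

12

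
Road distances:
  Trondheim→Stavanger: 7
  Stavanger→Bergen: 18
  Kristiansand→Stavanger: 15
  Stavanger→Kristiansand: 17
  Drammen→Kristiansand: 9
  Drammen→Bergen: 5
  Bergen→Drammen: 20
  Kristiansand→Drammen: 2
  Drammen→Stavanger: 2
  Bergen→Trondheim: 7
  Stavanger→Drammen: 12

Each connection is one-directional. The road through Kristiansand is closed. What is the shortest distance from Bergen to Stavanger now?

Candidate routes:
Bergen-Trondheim-Stavanger: 7 + 7 = 14
Bergen-Drammen-Stavanger: 20 + 2 = 22
Shortest: 14.

14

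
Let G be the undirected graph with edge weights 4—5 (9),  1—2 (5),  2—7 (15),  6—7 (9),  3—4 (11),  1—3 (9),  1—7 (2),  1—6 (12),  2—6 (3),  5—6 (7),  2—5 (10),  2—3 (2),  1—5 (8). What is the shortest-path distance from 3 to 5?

A few of the 3→5 routes:
3 -> 2 -> 6 -> 7 -> 1 -> 5: 2 + 3 + 9 + 2 + 8 = 24
3 -> 2 -> 5: 2 + 10 = 12
3 -> 4 -> 5: 11 + 9 = 20
3 -> 2 -> 1 -> 5: 2 + 5 + 8 = 15
3 -> 1 -> 5: 9 + 8 = 17
3 -> 2 -> 6 -> 5: 2 + 3 + 7 = 12
Best route has total 12.

12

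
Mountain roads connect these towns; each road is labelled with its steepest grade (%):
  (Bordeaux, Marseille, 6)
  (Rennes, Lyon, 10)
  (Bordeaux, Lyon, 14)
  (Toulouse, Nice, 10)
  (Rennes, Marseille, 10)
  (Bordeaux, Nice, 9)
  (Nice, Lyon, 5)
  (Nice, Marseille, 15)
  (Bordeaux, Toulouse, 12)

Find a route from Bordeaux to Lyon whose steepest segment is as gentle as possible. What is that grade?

9

Checking several routes:
Bordeaux-Nice-Marseille-Rennes-Lyon: max(9, 15, 10, 10) = 15
Bordeaux-Nice-Lyon: max(9, 5) = 9
Bordeaux-Marseille-Rennes-Lyon: max(6, 10, 10) = 10
Bordeaux-Marseille-Nice-Lyon: max(6, 15, 5) = 15
Bordeaux-Lyon: max(14) = 14
Bordeaux-Toulouse-Nice-Lyon: max(12, 10, 5) = 12
The minimum achievable maximum is 9%.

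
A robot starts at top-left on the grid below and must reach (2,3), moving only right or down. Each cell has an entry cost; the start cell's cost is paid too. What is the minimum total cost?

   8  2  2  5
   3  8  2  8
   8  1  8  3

25

Best path: [0,0] -> [0,1] -> [0,2] -> [1,2] -> [1,3] -> [2,3]
Cost: 8 + 2 + 2 + 2 + 8 + 3 = 25
(Top row then right column would cost 28.)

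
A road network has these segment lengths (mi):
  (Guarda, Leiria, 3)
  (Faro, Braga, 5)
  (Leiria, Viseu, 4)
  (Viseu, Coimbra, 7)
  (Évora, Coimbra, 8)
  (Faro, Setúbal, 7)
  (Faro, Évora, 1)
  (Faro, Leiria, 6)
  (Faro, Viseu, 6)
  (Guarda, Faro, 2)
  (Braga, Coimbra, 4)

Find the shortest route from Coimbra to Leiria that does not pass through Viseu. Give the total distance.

14

Routes from Coimbra to Leiria avoiding Viseu:
Coimbra→Évora→Faro→Guarda→Leiria: 8 + 1 + 2 + 3 = 14
Coimbra→Braga→Faro→Leiria: 4 + 5 + 6 = 15
Coimbra→Évora→Faro→Leiria: 8 + 1 + 6 = 15
Coimbra→Braga→Faro→Guarda→Leiria: 4 + 5 + 2 + 3 = 14
Best route has total 14 mi.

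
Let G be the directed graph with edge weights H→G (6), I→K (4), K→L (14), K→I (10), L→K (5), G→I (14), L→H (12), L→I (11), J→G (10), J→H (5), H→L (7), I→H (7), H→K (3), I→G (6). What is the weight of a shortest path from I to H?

Candidate routes:
I - H: 7
I - K - L - H: 4 + 14 + 12 = 30
Best route has total 7.

7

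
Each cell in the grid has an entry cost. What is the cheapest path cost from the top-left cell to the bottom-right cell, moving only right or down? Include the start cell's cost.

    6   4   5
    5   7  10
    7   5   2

Cheapest: [0,0] -> [0,1] -> [1,1] -> [2,1] -> [2,2]
  6 + 4 + 7 + 5 + 2 = 24
For comparison, the top-then-right route costs 27.

24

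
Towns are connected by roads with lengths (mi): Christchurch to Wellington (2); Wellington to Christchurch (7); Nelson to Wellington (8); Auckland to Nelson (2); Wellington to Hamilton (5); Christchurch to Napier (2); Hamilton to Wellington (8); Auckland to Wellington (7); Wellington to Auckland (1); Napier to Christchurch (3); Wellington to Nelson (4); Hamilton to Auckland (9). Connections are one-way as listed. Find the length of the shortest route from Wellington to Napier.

Routes from Wellington to Napier:
Wellington-Christchurch-Napier: 7 + 2 = 9
The minimum is 9 mi.

9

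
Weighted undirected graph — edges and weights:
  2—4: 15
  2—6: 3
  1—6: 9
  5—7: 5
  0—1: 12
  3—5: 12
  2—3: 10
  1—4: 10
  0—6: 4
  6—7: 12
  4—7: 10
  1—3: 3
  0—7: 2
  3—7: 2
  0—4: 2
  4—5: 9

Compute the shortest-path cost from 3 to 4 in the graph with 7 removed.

Checking several routes:
3 -> 5 -> 4: 12 + 9 = 21
3 -> 1 -> 0 -> 4: 3 + 12 + 2 = 17
3 -> 1 -> 4: 3 + 10 = 13
3 -> 2 -> 6 -> 0 -> 4: 10 + 3 + 4 + 2 = 19
3 -> 1 -> 6 -> 0 -> 4: 3 + 9 + 4 + 2 = 18
Shortest: 13.

13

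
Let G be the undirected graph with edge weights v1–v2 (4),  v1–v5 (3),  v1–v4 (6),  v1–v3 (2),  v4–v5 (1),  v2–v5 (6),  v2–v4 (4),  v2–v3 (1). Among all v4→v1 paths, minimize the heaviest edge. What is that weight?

3

Comparing a few candidate routes:
v4-v5-v2-v3-v1: max(1, 6, 1, 2) = 6
v4-v2-v1: max(4, 4) = 4
v4-v5-v1: max(1, 3) = 3
v4-v5-v2-v1: max(1, 6, 4) = 6
v4-v2-v3-v1: max(4, 1, 2) = 4
v4-v1: max(6) = 6
The minimum achievable maximum is 3.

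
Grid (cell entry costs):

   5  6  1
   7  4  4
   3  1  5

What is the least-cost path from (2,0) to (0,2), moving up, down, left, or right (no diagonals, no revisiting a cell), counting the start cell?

13

Take (2,0) → (2,1) → (1,1) → (1,2) → (0,2) for a total of 3 + 1 + 4 + 4 + 1 = 13.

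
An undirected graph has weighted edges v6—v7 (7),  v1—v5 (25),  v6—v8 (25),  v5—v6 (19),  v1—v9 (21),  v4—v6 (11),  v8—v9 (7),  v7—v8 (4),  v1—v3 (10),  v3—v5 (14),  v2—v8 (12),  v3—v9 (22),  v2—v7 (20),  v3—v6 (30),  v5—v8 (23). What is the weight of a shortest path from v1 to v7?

32

A few of the v1→v7 routes:
v1-v3-v5-v6-v7: 10 + 14 + 19 + 7 = 50
v1-v3-v6-v7: 10 + 30 + 7 = 47
v1-v9-v8-v7: 21 + 7 + 4 = 32
v1-v3-v9-v8-v7: 10 + 22 + 7 + 4 = 43
v1-v5-v6-v7: 25 + 19 + 7 = 51
Best route has total 32.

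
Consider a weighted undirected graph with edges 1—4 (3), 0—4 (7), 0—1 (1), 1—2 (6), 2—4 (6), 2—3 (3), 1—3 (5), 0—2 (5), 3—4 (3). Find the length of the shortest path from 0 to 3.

6

Some routes from 0 to 3:
0→1→3: 1 + 5 = 6
0→2→3: 5 + 3 = 8
0→1→4→3: 1 + 3 + 3 = 7
Shortest: 6.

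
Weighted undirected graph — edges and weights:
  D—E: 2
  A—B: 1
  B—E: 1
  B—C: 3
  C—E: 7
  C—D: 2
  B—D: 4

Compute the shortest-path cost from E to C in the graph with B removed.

Routes from E to C avoiding B:
E -> C: 7
E -> D -> C: 2 + 2 = 4
Shortest: 4.

4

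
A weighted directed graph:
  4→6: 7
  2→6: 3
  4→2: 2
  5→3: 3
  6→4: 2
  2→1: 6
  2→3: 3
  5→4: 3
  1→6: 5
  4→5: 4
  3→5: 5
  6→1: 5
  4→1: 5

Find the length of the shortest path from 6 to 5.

Routes from 6 to 5:
6 -> 4 -> 2 -> 3 -> 5: 2 + 2 + 3 + 5 = 12
6 -> 4 -> 5: 2 + 4 = 6
The minimum is 6.

6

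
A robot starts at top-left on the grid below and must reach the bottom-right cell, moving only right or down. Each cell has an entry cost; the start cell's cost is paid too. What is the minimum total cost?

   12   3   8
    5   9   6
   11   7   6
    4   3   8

Take [0,0] -> [0,1] -> [1,1] -> [2,1] -> [3,1] -> [3,2] for a total of 12 + 3 + 9 + 7 + 3 + 8 = 42.
For comparison, the top-then-right route costs 43.

42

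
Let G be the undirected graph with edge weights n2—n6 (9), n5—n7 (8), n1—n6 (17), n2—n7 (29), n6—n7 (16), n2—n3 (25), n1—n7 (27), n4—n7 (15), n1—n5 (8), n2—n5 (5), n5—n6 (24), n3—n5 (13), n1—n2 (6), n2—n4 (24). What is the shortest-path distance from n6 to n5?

14

Comparing a few candidate routes:
n6-n2-n1-n5: 9 + 6 + 8 = 23
n6-n2-n5: 9 + 5 = 14
n6-n7-n5: 16 + 8 = 24
Best route has total 14.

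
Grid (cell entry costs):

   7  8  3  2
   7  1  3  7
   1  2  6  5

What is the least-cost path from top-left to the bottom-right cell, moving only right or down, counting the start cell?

Path (0,0)→(1,0)→(1,1)→(2,1)→(2,2)→(2,3): 7 + 7 + 1 + 2 + 6 + 5 = 28.
For comparison, the top-then-right route costs 32.

28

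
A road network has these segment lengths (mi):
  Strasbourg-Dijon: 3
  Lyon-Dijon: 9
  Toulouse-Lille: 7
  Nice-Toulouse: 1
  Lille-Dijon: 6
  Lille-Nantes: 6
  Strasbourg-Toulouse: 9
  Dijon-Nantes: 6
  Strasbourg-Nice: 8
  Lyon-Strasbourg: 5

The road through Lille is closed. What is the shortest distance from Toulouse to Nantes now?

Routes from Toulouse to Nantes avoiding Lille:
Toulouse-Nice-Strasbourg-Dijon-Nantes: 1 + 8 + 3 + 6 = 18
Toulouse-Nice-Strasbourg-Lyon-Dijon-Nantes: 1 + 8 + 5 + 9 + 6 = 29
Toulouse-Strasbourg-Lyon-Dijon-Nantes: 9 + 5 + 9 + 6 = 29
Toulouse-Strasbourg-Dijon-Nantes: 9 + 3 + 6 = 18
Best route has total 18 mi.

18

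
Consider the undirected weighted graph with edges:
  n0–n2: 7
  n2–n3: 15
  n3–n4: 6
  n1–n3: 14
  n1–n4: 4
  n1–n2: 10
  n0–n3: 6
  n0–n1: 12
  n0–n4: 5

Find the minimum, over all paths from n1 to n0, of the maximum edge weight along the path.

5

Some routes from n1 to n0:
n1→n4→n0: max(4, 5) = 5
n1→n2→n0: max(10, 7) = 10
n1→n4→n3→n0: max(4, 6, 6) = 6
Best route has worst link 5.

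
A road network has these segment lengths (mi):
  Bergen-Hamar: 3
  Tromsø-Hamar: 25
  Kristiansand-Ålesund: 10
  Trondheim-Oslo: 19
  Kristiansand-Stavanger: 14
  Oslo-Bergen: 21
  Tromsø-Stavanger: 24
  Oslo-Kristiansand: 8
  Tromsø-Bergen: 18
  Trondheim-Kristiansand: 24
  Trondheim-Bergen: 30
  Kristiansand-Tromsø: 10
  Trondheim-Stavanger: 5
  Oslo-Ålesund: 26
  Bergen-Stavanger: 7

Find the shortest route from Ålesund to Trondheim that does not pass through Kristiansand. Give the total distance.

45

Comparing a few candidate routes:
Ålesund→Oslo→Bergen→Tromsø→Stavanger→Trondheim: 26 + 21 + 18 + 24 + 5 = 94
Ålesund→Oslo→Bergen→Stavanger→Trondheim: 26 + 21 + 7 + 5 = 59
Ålesund→Oslo→Bergen→Trondheim: 26 + 21 + 30 = 77
Ålesund→Oslo→Trondheim: 26 + 19 = 45
Best route has total 45 mi.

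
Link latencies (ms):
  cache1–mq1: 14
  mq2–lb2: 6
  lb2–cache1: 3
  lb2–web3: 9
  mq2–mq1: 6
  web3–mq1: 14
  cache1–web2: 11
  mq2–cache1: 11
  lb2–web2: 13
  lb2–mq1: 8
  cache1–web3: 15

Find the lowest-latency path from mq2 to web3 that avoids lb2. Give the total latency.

20

Candidate routes:
mq2 -> mq1 -> web3: 6 + 14 = 20
mq2 -> mq1 -> cache1 -> web3: 6 + 14 + 15 = 35
mq2 -> cache1 -> mq1 -> web3: 11 + 14 + 14 = 39
mq2 -> cache1 -> web3: 11 + 15 = 26
Best route has total 20 ms.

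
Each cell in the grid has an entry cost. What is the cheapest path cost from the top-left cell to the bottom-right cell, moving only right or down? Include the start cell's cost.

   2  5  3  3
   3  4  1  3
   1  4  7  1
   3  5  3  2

Best path: r0c0 -> r1c0 -> r1c1 -> r1c2 -> r1c3 -> r2c3 -> r3c3
Cost: 2 + 3 + 4 + 1 + 3 + 1 + 2 = 16
(Top row then right column would cost 19.)

16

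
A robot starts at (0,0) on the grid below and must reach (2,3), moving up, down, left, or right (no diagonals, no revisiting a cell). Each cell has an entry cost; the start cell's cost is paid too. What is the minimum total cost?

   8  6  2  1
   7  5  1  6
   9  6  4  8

Best path: r0c0 r0c1 r0c2 r1c2 r2c2 r2c3
Cost: 8 + 6 + 2 + 1 + 4 + 8 = 29

29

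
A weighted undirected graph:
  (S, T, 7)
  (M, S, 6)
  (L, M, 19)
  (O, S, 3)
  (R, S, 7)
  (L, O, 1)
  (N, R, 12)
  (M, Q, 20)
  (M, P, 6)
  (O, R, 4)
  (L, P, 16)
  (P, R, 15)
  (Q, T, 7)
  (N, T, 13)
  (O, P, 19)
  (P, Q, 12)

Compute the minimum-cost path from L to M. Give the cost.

10

Comparing a few candidate routes:
L→O→R→S→M: 1 + 4 + 7 + 6 = 18
L→O→S→M: 1 + 3 + 6 = 10
L→M: 19
Best route has total 10.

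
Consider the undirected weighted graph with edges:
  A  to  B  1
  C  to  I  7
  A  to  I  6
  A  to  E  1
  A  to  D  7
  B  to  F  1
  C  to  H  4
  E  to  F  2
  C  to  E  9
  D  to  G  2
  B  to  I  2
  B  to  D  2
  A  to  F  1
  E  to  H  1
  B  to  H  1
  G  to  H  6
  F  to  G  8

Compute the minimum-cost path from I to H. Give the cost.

Checking several routes:
I→B→A→F→E→H: 2 + 1 + 1 + 2 + 1 = 7
I→B→A→E→H: 2 + 1 + 1 + 1 = 5
I→B→F→A→E→H: 2 + 1 + 1 + 1 + 1 = 6
I→B→F→E→H: 2 + 1 + 2 + 1 = 6
I→A→E→H: 6 + 1 + 1 = 8
I→B→H: 2 + 1 = 3
The minimum is 3.

3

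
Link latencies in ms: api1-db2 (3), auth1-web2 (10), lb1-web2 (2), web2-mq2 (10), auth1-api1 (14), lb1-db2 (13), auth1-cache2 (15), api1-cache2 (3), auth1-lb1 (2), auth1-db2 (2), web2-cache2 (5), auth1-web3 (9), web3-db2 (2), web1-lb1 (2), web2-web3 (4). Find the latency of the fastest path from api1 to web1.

9

A few of the api1→web1 routes:
api1 → db2 → auth1 → lb1 → web1: 3 + 2 + 2 + 2 = 9
api1 → cache2 → web2 → lb1 → web1: 3 + 5 + 2 + 2 = 12
api1 → auth1 → lb1 → web1: 14 + 2 + 2 = 18
api1 → db2 → web3 → web2 → lb1 → web1: 3 + 2 + 4 + 2 + 2 = 13
api1 → db2 → lb1 → web1: 3 + 13 + 2 = 18
api1 → db2 → web3 → auth1 → lb1 → web1: 3 + 2 + 9 + 2 + 2 = 18
Best route has total 9 ms.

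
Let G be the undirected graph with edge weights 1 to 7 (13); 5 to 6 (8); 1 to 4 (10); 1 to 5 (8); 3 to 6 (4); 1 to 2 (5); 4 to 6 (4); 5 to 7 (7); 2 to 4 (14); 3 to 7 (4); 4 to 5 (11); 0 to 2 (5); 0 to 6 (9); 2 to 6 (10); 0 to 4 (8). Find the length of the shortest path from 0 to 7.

Comparing a few candidate routes:
0→4→6→3→7: 8 + 4 + 4 + 4 = 20
0→6→5→7: 9 + 8 + 7 = 24
0→6→3→7: 9 + 4 + 4 = 17
0→2→1→7: 5 + 5 + 13 = 23
0→2→6→3→7: 5 + 10 + 4 + 4 = 23
Shortest: 17.

17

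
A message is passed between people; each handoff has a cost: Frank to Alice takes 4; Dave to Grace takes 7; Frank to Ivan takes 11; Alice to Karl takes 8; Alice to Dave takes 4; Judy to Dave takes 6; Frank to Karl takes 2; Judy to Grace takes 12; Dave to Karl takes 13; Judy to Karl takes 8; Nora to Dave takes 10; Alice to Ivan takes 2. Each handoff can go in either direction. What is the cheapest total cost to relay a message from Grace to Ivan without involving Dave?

Candidate routes:
Grace→Judy→Karl→Alice→Frank→Ivan: 12 + 8 + 8 + 4 + 11 = 43
Grace→Judy→Karl→Frank→Alice→Ivan: 12 + 8 + 2 + 4 + 2 = 28
Grace→Judy→Karl→Alice→Ivan: 12 + 8 + 8 + 2 = 30
Grace→Judy→Karl→Frank→Ivan: 12 + 8 + 2 + 11 = 33
Shortest: 28.

28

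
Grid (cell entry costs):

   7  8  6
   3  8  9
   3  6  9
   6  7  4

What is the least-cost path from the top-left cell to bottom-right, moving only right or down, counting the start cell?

30

One optimal route is [0,0] [1,0] [2,0] [2,1] [3,1] [3,2].
Its cost is 7 + 3 + 3 + 6 + 7 + 4 = 30.
(Top row then right column would cost 43.)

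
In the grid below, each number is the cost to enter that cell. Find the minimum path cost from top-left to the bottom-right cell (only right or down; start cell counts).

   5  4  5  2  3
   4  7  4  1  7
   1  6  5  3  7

Path (0,0)→(0,1)→(0,2)→(0,3)→(1,3)→(2,3)→(2,4): 5 + 4 + 5 + 2 + 1 + 3 + 7 = 27.
(Top row then right column would cost 33.)

27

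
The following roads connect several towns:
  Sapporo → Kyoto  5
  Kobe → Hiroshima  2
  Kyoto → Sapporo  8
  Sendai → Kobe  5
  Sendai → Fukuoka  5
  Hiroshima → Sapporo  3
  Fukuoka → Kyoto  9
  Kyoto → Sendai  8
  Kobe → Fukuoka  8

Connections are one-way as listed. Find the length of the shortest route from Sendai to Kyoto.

Routes from Sendai to Kyoto:
Sendai - Kobe - Hiroshima - Sapporo - Kyoto: 5 + 2 + 3 + 5 = 15
Sendai - Kobe - Fukuoka - Kyoto: 5 + 8 + 9 = 22
Sendai - Fukuoka - Kyoto: 5 + 9 = 14
Best route has total 14.

14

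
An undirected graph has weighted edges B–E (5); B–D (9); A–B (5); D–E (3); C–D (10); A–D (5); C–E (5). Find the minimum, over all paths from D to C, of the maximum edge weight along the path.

5

Routes from D to C:
D - A - B - E - C: max(5, 5, 5, 5) = 5
D - E - C: max(3, 5) = 5
D - C: max(10) = 10
D - B - E - C: max(9, 5, 5) = 9
The minimum achievable maximum is 5.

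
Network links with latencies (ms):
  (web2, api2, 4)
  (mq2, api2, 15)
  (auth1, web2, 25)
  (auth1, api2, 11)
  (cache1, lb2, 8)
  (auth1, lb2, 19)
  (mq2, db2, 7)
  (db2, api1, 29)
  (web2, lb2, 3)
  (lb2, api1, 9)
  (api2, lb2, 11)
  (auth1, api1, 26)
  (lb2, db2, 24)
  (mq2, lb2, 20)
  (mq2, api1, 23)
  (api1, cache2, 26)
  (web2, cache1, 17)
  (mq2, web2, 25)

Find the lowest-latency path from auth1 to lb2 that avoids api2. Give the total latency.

19

A few of the auth1→lb2 routes:
auth1 - web2 - lb2: 25 + 3 = 28
auth1 - api1 - lb2: 26 + 9 = 35
auth1 - lb2: 19
The minimum is 19 ms.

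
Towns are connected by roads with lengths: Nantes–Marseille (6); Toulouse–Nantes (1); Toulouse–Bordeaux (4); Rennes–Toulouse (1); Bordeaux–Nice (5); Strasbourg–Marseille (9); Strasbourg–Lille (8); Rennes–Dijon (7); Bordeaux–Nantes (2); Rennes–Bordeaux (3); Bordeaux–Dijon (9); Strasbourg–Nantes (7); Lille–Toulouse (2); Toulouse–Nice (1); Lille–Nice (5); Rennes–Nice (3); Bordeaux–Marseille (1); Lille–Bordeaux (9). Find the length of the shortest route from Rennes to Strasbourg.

A few of the Rennes→Strasbourg routes:
Rennes-Toulouse-Nantes-Strasbourg: 1 + 1 + 7 = 9
Rennes-Nice-Toulouse-Nantes-Strasbourg: 3 + 1 + 1 + 7 = 12
Rennes-Toulouse-Lille-Strasbourg: 1 + 2 + 8 = 11
Rennes-Bordeaux-Nantes-Strasbourg: 3 + 2 + 7 = 12
Best route has total 9.

9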